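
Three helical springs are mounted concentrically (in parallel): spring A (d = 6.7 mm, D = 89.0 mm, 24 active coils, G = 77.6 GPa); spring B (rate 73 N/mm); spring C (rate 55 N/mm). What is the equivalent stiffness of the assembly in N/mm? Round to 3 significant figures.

129 N/mm

k_A = Gd⁴/(8D³N_a) = (77.6×10³)(6.7⁴)/(8·89.0³·24) = 1.1553 N/mm
Parallel: k_eq = 1.1553 + 73 + 55 = 129.16 N/mm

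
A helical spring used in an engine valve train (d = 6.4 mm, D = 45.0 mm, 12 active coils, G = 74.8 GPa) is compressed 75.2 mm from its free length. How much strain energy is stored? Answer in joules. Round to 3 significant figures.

k = Gd⁴/(8D³N_a) = (74.8×10³)(6.4⁴)/(8·45.0³·12) = 14.345 N/mm
U = ½kδ² = 0.5 × 14.345 × 75.2² = 40562 N·mm = 40.562 J

40.6 J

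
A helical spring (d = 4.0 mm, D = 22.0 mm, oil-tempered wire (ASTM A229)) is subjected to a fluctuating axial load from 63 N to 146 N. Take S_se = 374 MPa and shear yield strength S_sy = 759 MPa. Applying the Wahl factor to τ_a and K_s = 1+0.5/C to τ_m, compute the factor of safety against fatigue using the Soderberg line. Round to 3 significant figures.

C = D/d = 22.0/4.0 = 5.5000; K_W = (4C−1)/(4C−4)+0.615/C = 1.2785; K_s = 1+0.5/C = 1.0909
F_a = (F_max−F_min)/2 = 41.5 N; F_m = (F_max+F_min)/2 = 104.5 N
τ_a = K_W·8F_aD/(πd³) = 1.2785 × 36.327 = 46.444 MPa
τ_m = K_s·8F_mD/(πd³) = 1.0909 × 91.474 = 99.79 MPa
Soderberg: 1/n_f = τ_a/S_se + τ_m/S_sy = 46.444/374 + 99.79/759 = 0.12418 + 0.13148 = 0.25566
n_f = 1/0.25566 = 3.911

3.91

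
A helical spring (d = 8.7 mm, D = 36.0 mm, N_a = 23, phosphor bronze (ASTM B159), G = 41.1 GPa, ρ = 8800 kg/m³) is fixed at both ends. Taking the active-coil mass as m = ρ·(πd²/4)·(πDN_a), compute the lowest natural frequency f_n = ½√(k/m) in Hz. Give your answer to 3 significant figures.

k = Gd⁴/(8D³N_a) = (41.1×10³)(8.7⁴)/(8·36.0³·23) = 27.428 N/mm = 27428 N/m
Wire length L = πDN_a = π·36.0·23 = 2601.2 mm
m = ρ·(πd²/4)·L = 8800 × 59.447×10⁻⁶ m² × 2.6012 m = 1.3608 kg
f_n = ½√(k/m) = 0.5·√(27428/1.3608) = 0.5·√(20156) = 70.986 Hz

71.0 Hz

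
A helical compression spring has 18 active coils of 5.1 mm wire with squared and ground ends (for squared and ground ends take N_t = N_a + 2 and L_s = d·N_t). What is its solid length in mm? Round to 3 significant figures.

102 mm

squared and ground ends: N_t = N_a + 2 = 18 + 2 = 20
L_s = d·N_t = 5.1 × 20 = 102 mm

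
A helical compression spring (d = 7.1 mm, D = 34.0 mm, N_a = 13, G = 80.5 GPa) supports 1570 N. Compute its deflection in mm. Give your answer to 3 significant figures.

31.4 mm

k = Gd⁴/(8D³N_a) = (80.5×10³)(7.1⁴)/(8·34.0³·13) = 50.045 N/mm
δ = F/k = 1570 / 50.045 = 31.372 mm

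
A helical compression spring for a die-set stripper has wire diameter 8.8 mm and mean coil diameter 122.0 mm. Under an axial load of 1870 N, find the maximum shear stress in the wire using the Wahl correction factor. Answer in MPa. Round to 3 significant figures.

940 MPa

Spring index C = D/d = 122.0/8.8 = 13.8636
K_W = (4C−1)/(4C−4) + 0.615/C = 54.455/51.455 + 0.0444 = 1.1027
τ₀ = 8FD/(πd³) = 8·1870·122.0/(π·8.8³) = 1.82512e+06/2140.9 = 852.5 MPa
τ_max = K·τ₀ = 1.1027 × 852.5 = 940.02 MPa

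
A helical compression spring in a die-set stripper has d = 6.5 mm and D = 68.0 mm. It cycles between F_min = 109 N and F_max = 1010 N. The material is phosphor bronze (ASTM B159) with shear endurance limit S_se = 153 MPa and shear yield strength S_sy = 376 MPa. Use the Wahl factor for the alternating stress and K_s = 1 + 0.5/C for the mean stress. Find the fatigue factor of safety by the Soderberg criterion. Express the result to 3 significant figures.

C = D/d = 68.0/6.5 = 10.4615; K_W = (4C−1)/(4C−4)+0.615/C = 1.1381; K_s = 1+0.5/C = 1.0478
F_a = (F_max−F_min)/2 = 450.5 N; F_m = (F_max+F_min)/2 = 559.5 N
τ_a = K_W·8F_aD/(πd³) = 1.1381 × 284.06 = 323.27 MPa
τ_m = K_s·8F_mD/(πd³) = 1.0478 × 352.78 = 369.65 MPa
Soderberg: 1/n_f = τ_a/S_se + τ_m/S_sy = 323.27/153 + 369.65/376 = 2.11288 + 0.98310 = 3.096
n_f = 1/3.096 = 0.323

0.323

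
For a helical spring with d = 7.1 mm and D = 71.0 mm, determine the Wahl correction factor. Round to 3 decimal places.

1.145

C = D/d = 71.0/7.1 = 10.0000
K_W = (4C−1)/(4C−4) + 0.615/C = 39.000/36.000 + 0.0615 = 1.1448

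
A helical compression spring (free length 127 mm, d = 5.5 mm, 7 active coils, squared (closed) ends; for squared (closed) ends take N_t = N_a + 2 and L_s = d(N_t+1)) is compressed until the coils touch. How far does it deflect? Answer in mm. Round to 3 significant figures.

72.0 mm

N_t = 9; L_s = 5.5·10 = 55 mm
δ_solid = L₀ − L_s = 127 − 55 = 72 mm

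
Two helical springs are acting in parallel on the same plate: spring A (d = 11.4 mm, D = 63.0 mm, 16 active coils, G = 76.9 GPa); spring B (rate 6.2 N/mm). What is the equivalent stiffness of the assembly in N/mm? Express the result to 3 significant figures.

46.8 N/mm

k_A = Gd⁴/(8D³N_a) = (76.9×10³)(11.4⁴)/(8·63.0³·16) = 40.58 N/mm
Parallel: k_eq = 40.58 + 6.2 = 46.78 N/mm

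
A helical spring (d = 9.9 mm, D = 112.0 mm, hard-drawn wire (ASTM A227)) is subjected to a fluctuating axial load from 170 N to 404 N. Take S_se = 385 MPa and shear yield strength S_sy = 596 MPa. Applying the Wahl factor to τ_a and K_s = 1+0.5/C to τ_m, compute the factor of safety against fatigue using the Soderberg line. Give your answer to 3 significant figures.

C = D/d = 112.0/9.9 = 11.3131; K_W = (4C−1)/(4C−4)+0.615/C = 1.1271; K_s = 1+0.5/C = 1.0442
F_a = (F_max−F_min)/2 = 117 N; F_m = (F_max+F_min)/2 = 287 N
τ_a = K_W·8F_aD/(πd³) = 1.1271 × 34.39 = 38.761 MPa
τ_m = K_s·8F_mD/(πd³) = 1.0442 × 84.36 = 88.088 MPa
Soderberg: 1/n_f = τ_a/S_se + τ_m/S_sy = 38.761/385 + 88.088/596 = 0.10068 + 0.14780 = 0.24848
n_f = 1/0.24848 = 4.025

4.02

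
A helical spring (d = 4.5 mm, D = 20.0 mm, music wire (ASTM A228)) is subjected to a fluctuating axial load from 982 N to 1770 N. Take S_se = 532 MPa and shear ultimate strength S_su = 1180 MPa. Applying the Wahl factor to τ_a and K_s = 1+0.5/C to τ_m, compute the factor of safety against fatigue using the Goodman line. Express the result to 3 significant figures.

C = D/d = 20.0/4.5 = 4.4444; K_W = (4C−1)/(4C−4)+0.615/C = 1.3561; K_s = 1+0.5/C = 1.1125
F_a = (F_max−F_min)/2 = 394 N; F_m = (F_max+F_min)/2 = 1376 N
τ_a = K_W·8F_aD/(πd³) = 1.3561 × 220.21 = 298.62 MPa
τ_m = K_s·8F_mD/(πd³) = 1.1125 × 769.04 = 855.56 MPa
Goodman: 1/n_f = τ_a/S_se + τ_m/S_su = 298.62/532 + 855.56/1180 = 0.56132 + 0.72505 = 1.2864
n_f = 1/1.2864 = 0.7774

0.777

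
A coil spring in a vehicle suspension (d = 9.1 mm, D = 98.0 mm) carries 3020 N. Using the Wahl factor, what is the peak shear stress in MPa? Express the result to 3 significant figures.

1130 MPa

Spring index C = D/d = 98.0/9.1 = 10.7692
K_W = (4C−1)/(4C−4) + 0.615/C = 42.077/39.077 + 0.0571 = 1.1339
τ₀ = 8FD/(πd³) = 8·3020·98.0/(π·9.1³) = 2.36768e+06/2367.4 = 1000.1 MPa
τ_max = K·τ₀ = 1.1339 × 1000.1 = 1134 MPa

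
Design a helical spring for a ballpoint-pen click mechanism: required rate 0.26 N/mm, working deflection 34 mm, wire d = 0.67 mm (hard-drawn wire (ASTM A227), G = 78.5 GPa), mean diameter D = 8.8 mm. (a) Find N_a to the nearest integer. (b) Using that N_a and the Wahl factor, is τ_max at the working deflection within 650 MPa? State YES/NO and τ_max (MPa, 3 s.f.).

(a) 11 coils; (b) NO, τ_max = 741 MPa

N_a = Gd⁴/(8D³k) = (78.5×10³)(0.67⁴)/(8·8.8³·0.26) = 11.16 → N_a = 11
Actual rate k = Gd⁴/(8D³·11) = 0.26378 N/mm
Working load F = kδ = 0.26378·34 = 8.9684 N
C = 8.8/0.67 = 13.1343; K_W = (4C−1)/(4C−4)+0.615/C = 1.1086
τ_max = K_W·8FD/(πd³) = 1.1086·668.21 = 740.8 MPa
τ_max > 650 MPa → exceeds allowable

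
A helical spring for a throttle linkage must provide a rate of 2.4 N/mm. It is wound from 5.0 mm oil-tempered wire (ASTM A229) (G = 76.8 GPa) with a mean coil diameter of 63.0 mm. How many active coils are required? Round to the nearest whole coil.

10

N_a = Gd⁴/(8D³k) = (76.8×10³ × 5.0⁴)/(8 × 63.0³ × 2.4)
    = 4.8e+07 / 4.8009e+06 = 9.998 → 10 coils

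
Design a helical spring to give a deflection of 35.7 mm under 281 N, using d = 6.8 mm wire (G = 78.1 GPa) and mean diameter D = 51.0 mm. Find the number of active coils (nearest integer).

20

Required rate k = F/δ = 281/35.7 = 7.8711 N/mm
N_a = Gd⁴/(8D³k) = (78.1×10³ × 6.8⁴)/(8 × 51.0³ × 7.8711)
    = 1.66989e+08 / 8.35293e+06 = 19.99 → 20 coils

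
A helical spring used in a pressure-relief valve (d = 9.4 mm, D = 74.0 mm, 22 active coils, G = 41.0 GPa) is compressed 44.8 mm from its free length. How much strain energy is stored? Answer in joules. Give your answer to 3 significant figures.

4.50 J

k = Gd⁴/(8D³N_a) = (41.0×10³)(9.4⁴)/(8·74.0³·22) = 4.4884 N/mm
U = ½kδ² = 0.5 × 4.4884 × 44.8² = 4504.2 N·mm = 4.5042 J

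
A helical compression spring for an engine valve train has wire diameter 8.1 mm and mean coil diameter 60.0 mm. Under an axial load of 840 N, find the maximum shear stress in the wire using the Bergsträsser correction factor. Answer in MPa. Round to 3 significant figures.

Spring index C = D/d = 60.0/8.1 = 7.4074
K_B = (4C+2)/(4C−3) = 31.630/26.630 = 1.1878
τ₀ = 8FD/(πd³) = 8·840·60.0/(π·8.1³) = 403200/1669.6 = 241.5 MPa
τ_max = K·τ₀ = 1.1878 × 241.5 = 286.84 MPa

287 MPa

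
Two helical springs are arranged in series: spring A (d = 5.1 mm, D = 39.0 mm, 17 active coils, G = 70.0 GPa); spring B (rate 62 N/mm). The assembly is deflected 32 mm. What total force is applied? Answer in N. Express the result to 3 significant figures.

k_A = Gd⁴/(8D³N_a) = (70.0×10³)(5.1⁴)/(8·39.0³·17) = 5.8701 N/mm
Series: 1/k_eq = 1/5.8701 + 1/62 = 0.18648; k_eq = 5.3624 N/mm
F = k_eq·δ = 5.3624·32 = 171.6 N

172 N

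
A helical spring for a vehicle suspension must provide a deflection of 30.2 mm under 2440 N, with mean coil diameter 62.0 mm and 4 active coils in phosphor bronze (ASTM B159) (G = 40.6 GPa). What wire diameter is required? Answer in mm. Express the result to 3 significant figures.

Required rate k = F/δ = 2440/30.2 = 80.795 N/mm
d = (8D³N_a·k / G)^(1/4) = (8·62.0³·4·80.795 / (40.6×10³))^0.25
  = (15177)^0.25 = 11.0993 mm

11.1 mm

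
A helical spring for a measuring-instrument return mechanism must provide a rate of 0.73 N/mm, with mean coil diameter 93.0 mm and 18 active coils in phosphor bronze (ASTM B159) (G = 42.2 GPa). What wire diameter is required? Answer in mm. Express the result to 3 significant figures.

d = (8D³N_a·k / G)^(1/4) = (8·93.0³·18·0.73 / (42.2×10³))^0.25
  = (2003.6)^0.25 = 6.6905 mm

6.69 mm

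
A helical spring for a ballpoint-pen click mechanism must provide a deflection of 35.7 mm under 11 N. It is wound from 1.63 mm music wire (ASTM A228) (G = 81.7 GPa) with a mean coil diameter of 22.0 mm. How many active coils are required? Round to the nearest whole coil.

22

Required rate k = F/δ = 11/35.7 = 0.30812 N/mm
N_a = Gd⁴/(8D³k) = (81.7×10³ × 1.63⁴)/(8 × 22.0³ × 0.30812)
    = 576730 / 26247.2 = 21.97 → 22 coils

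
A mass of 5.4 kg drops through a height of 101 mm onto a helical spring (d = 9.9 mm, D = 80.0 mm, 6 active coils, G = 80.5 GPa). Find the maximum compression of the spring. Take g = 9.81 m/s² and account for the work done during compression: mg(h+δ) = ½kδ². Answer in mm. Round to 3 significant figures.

20.2 mm

k = Gd⁴/(8D³N_a) = (80.5×10³)(9.9⁴)/(8·80.0³·6) = 31.465 N/mm
W = mg = 5.4 × 9.81 = 52.974 N
½kδ² − Wδ − Wh = 0 → δ = (W + √(W² + 2kWh))/k
δ = (52.974 + √(2806.2 + 336697))/31.465 = (52.974 + 582.67)/31.465 = 20.202 mm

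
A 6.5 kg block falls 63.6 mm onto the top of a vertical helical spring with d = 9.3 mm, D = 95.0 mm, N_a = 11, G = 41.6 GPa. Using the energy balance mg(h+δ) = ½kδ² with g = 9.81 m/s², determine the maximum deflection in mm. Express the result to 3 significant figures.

62.4 mm

k = Gd⁴/(8D³N_a) = (41.6×10³)(9.3⁴)/(8·95.0³·11) = 4.1245 N/mm
W = mg = 6.5 × 9.81 = 63.765 N
½kδ² − Wδ − Wh = 0 → δ = (W + √(W² + 2kWh))/k
δ = (63.765 + √(4066 + 33453.5))/4.1245 = (63.765 + 193.7)/4.1245 = 62.423 mm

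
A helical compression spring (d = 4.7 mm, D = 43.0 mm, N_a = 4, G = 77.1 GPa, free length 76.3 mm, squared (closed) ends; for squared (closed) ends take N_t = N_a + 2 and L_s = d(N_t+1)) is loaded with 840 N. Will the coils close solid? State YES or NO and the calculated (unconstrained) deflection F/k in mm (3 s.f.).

k = Gd⁴/(8D³N_a) = (77.1×10³)(4.7⁴)/(8·43.0³·4) = 14.787 N/mm
N_t = 6; L_s = 4.7·7 = 32.9 mm; δ_solid = L₀ − L_s = 76.3 − 32.9 = 43.4 mm
δ = F/k = 840/14.787 = 56.805 mm
δ ≥ δ_solid → spring goes solid

YES, δ = 56.8 mm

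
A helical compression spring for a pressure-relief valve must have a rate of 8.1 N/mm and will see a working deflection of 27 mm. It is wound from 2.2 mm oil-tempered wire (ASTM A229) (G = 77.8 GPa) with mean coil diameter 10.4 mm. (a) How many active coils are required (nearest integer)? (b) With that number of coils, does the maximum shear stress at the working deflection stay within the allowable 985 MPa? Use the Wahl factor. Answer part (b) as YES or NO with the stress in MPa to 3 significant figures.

N_a = Gd⁴/(8D³k) = (77.8×10³)(2.2⁴)/(8·10.4³·8.1) = 25 → N_a = 25
Actual rate k = Gd⁴/(8D³·25) = 8.101 N/mm
Working load F = kδ = 8.101·27 = 218.73 N
C = 10.4/2.2 = 4.7273; K_W = (4C−1)/(4C−4)+0.615/C = 1.3313
τ_max = K_W·8FD/(πd³) = 1.3313·544.01 = 724.25 MPa
τ_max ≤ 985 MPa → acceptable

(a) 25 coils; (b) YES, τ_max = 724 MPa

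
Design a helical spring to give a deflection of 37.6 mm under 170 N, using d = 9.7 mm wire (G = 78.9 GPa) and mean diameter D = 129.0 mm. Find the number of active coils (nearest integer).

9

Required rate k = F/δ = 170/37.6 = 4.5213 N/mm
N_a = Gd⁴/(8D³k) = (78.9×10³ × 9.7⁴)/(8 × 129.0³ × 4.5213)
    = 6.98496e+08 / 7.76462e+07 = 8.996 → 9 coils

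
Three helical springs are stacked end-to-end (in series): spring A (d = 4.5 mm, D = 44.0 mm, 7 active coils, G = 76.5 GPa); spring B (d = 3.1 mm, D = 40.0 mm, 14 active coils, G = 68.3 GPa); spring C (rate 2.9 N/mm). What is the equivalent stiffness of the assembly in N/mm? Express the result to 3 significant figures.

k_A = Gd⁴/(8D³N_a) = (76.5×10³)(4.5⁴)/(8·44.0³·7) = 6.5761 N/mm
k_B = Gd⁴/(8D³N_a) = (68.3×10³)(3.1⁴)/(8·40.0³·14) = 0.87997 N/mm
Series: 1/k_eq = 1/6.5761 + 1/0.87997 + 1/2.9 = 1.6333; k_eq = 0.61226 N/mm

0.612 N/mm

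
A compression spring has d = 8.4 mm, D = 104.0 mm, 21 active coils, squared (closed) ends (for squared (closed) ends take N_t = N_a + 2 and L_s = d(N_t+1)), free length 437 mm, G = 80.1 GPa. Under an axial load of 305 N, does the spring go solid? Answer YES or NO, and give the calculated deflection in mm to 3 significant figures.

NO, δ = 145 mm

k = Gd⁴/(8D³N_a) = (80.1×10³)(8.4⁴)/(8·104.0³·21) = 2.1103 N/mm
N_t = 23; L_s = 8.4·24 = 201.6 mm; δ_solid = L₀ − L_s = 437 − 201.6 = 235.4 mm
δ = F/k = 305/2.1103 = 144.53 mm
δ < δ_solid → spring does not go solid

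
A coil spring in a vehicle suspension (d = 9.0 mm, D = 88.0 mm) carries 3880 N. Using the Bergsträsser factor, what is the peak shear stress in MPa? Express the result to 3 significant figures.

1360 MPa

Spring index C = D/d = 88.0/9.0 = 9.7778
K_B = (4C+2)/(4C−3) = 41.111/36.111 = 1.1385
τ₀ = 8FD/(πd³) = 8·3880·88.0/(π·9.0³) = 2.73152e+06/2290.2 = 1192.7 MPa
τ_max = K·τ₀ = 1.1385 × 1192.7 = 1357.8 MPa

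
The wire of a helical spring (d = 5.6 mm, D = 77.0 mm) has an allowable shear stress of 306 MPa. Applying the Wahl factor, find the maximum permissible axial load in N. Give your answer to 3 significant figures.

248 N

C = D/d = 77.0/5.6 = 13.7500
K_W = (4C−1)/(4C−4) + 0.615/C = 54.000/51.000 + 0.0447 = 1.1036
τ_max = K·8FD/(πd³) → F_max = τ_allow·πd³/(8DK)
F_max = 306·π·5.6³/(8·77.0·1.1036) = 1.6882e+05/679.79 = 248.35 N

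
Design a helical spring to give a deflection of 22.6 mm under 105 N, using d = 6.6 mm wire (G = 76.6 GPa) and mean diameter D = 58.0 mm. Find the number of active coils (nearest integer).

Required rate k = F/δ = 105/22.6 = 4.646 N/mm
N_a = Gd⁴/(8D³k) = (76.6×10³ × 6.6⁴)/(8 × 58.0³ × 4.646)
    = 1.45346e+08 / 7.25195e+06 = 20.04 → 20 coils

20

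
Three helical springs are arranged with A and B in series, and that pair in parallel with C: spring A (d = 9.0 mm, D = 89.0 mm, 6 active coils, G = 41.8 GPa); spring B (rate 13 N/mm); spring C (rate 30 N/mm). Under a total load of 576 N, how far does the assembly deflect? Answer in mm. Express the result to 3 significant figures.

16.5 mm

k_A = Gd⁴/(8D³N_a) = (41.8×10³)(9.0⁴)/(8·89.0³·6) = 8.1047 N/mm
Springs A,B series: k_AB = 1/(1/8.1047+1/13) = 4.9923 N/mm; parallel with C: k_eq = 4.9923+30 = 34.992 N/mm
δ = F/k_eq = 576/34.992 = 16.461 mm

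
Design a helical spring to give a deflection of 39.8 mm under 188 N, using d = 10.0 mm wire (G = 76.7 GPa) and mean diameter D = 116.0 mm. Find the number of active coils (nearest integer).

13

Required rate k = F/δ = 188/39.8 = 4.7236 N/mm
N_a = Gd⁴/(8D³k) = (76.7×10³ × 10.0⁴)/(8 × 116.0³ × 4.7236)
    = 7.67e+08 / 5.89846e+07 = 13 → 13 coils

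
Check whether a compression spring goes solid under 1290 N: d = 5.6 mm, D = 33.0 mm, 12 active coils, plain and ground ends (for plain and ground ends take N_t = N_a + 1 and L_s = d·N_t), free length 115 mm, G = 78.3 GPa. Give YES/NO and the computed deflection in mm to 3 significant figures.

YES, δ = 57.8 mm

k = Gd⁴/(8D³N_a) = (78.3×10³)(5.6⁴)/(8·33.0³·12) = 22.32 N/mm
N_t = 13; L_s = 5.6·13 = 72.8 mm; δ_solid = L₀ − L_s = 115 − 72.8 = 42.2 mm
δ = F/k = 1290/22.32 = 57.795 mm
δ ≥ δ_solid → spring goes solid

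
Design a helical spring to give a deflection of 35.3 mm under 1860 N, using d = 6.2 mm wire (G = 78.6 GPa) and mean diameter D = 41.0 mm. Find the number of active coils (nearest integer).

4

Required rate k = F/δ = 1860/35.3 = 52.691 N/mm
N_a = Gd⁴/(8D³k) = (78.6×10³ × 6.2⁴)/(8 × 41.0³ × 52.691)
    = 1.16142e+08 / 2.90523e+07 = 3.998 → 4 coils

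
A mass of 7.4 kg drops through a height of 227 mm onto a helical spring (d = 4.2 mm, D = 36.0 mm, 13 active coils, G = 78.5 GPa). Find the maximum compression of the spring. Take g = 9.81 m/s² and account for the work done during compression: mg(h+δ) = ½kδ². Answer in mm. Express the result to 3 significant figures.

k = Gd⁴/(8D³N_a) = (78.5×10³)(4.2⁴)/(8·36.0³·13) = 5.0341 N/mm
W = mg = 7.4 × 9.81 = 72.594 N
½kδ² − Wδ − Wh = 0 → δ = (W + √(W² + 2kWh))/k
δ = (72.594 + √(5269.9 + 165914))/5.0341 = (72.594 + 413.74)/5.0341 = 96.608 mm

96.6 mm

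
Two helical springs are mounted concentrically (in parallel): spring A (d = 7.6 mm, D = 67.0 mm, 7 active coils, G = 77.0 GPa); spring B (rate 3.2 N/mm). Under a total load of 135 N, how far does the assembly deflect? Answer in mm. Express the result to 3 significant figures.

7.32 mm

k_A = Gd⁴/(8D³N_a) = (77.0×10³)(7.6⁴)/(8·67.0³·7) = 15.252 N/mm
Parallel: k_eq = 15.252 + 3.2 = 18.452 N/mm
δ = F/k_eq = 135/18.452 = 7.3162 mm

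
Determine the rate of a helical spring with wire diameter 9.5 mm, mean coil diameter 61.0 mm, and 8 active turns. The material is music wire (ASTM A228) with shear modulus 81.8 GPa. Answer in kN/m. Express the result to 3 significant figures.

45.9 kN/m

k = Gd⁴/(8D³N_a) = (81.8×10³ × 9.5⁴) / (8 × 61.0³ × 8)
  = 6.66266e+08 / 1.45268e+07 = 45.865 N/mm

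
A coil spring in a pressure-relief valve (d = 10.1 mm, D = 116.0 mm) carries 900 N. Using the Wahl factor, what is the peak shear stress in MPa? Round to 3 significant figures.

Spring index C = D/d = 116.0/10.1 = 11.4851
K_W = (4C−1)/(4C−4) + 0.615/C = 44.941/41.941 + 0.0535 = 1.1251
τ₀ = 8FD/(πd³) = 8·900·116.0/(π·10.1³) = 835200/3236.8 = 258.03 MPa
τ_max = K·τ₀ = 1.1251 × 258.03 = 290.31 MPa

290 MPa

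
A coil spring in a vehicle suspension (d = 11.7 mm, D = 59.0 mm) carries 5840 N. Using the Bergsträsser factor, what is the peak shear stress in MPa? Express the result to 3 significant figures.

707 MPa

Spring index C = D/d = 59.0/11.7 = 5.0427
K_B = (4C+2)/(4C−3) = 22.171/17.171 = 1.2912
τ₀ = 8FD/(πd³) = 8·5840·59.0/(π·11.7³) = 2.75648e+06/5031.6 = 547.83 MPa
τ_max = K·τ₀ = 1.2912 × 547.83 = 707.35 MPa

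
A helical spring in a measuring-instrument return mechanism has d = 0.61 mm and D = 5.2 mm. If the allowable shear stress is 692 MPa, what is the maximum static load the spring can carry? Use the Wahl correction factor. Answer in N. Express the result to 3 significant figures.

10.1 N

C = D/d = 5.2/0.61 = 8.5246
K_W = (4C−1)/(4C−4) + 0.615/C = 33.098/30.098 + 0.0721 = 1.1718
τ_max = K·8FD/(πd³) → F_max = τ_allow·πd³/(8DK)
F_max = 692·π·0.61³/(8·5.2·1.1718) = 493.45/48.748 = 10.123 N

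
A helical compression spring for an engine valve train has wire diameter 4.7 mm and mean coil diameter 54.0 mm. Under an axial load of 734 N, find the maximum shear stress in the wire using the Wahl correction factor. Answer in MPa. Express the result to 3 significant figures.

Spring index C = D/d = 54.0/4.7 = 11.4894
K_W = (4C−1)/(4C−4) + 0.615/C = 44.957/41.957 + 0.0535 = 1.1250
τ₀ = 8FD/(πd³) = 8·734·54.0/(π·4.7³) = 317088/326.17 = 972.16 MPa
τ_max = K·τ₀ = 1.1250 × 972.16 = 1093.7 MPa

1090 MPa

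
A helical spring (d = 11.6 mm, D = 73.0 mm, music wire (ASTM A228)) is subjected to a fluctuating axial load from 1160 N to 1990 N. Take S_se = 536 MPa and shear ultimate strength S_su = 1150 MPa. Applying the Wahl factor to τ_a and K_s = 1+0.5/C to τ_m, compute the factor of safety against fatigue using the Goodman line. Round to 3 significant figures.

3.44

C = D/d = 73.0/11.6 = 6.2931; K_W = (4C−1)/(4C−4)+0.615/C = 1.2394; K_s = 1+0.5/C = 1.0795
F_a = (F_max−F_min)/2 = 415 N; F_m = (F_max+F_min)/2 = 1575 N
τ_a = K_W·8F_aD/(πd³) = 1.2394 × 49.424 = 61.257 MPa
τ_m = K_s·8F_mD/(πd³) = 1.0795 × 187.57 = 202.48 MPa
Goodman: 1/n_f = τ_a/S_se + τ_m/S_su = 61.257/536 + 202.48/1150 = 0.11429 + 0.17607 = 0.29035
n_f = 1/0.29035 = 3.444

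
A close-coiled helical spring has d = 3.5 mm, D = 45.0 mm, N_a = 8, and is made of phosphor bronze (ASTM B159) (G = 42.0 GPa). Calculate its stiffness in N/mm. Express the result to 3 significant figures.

k = Gd⁴/(8D³N_a) = (42.0×10³ × 3.5⁴) / (8 × 45.0³ × 8)
  = 6.30262e+06 / 5.832e+06 = 1.0807 N/mm

1.08 N/mm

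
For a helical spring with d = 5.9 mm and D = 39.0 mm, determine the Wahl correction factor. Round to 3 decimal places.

C = D/d = 39.0/5.9 = 6.6102
K_W = (4C−1)/(4C−4) + 0.615/C = 25.441/22.441 + 0.0930 = 1.2267

1.227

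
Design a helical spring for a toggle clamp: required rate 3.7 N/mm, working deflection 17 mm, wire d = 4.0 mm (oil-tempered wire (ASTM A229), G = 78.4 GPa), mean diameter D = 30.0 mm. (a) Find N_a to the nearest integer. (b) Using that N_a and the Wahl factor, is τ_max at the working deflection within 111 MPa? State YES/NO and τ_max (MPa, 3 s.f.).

(a) 25 coils; (b) YES, τ_max = 90.3 MPa

N_a = Gd⁴/(8D³k) = (78.4×10³)(4.0⁴)/(8·30.0³·3.7) = 25.11 → N_a = 25
Actual rate k = Gd⁴/(8D³·25) = 3.7167 N/mm
Working load F = kδ = 3.7167·17 = 63.185 N
C = 30.0/4.0 = 7.5000; K_W = (4C−1)/(4C−4)+0.615/C = 1.1974
τ_max = K_W·8FD/(πd³) = 1.1974·75.421 = 90.308 MPa
τ_max ≤ 111 MPa → acceptable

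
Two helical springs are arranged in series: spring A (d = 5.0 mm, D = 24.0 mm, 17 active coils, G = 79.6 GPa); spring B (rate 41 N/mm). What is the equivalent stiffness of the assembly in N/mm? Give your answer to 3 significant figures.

k_A = Gd⁴/(8D³N_a) = (79.6×10³)(5.0⁴)/(8·24.0³·17) = 26.462 N/mm
Series: 1/k_eq = 1/26.462 + 1/41 = 0.06218; k_eq = 16.082 N/mm

16.1 N/mm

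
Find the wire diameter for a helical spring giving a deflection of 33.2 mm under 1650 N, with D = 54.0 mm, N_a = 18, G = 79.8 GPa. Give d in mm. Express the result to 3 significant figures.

10.9 mm

Required rate k = F/δ = 1650/33.2 = 49.699 N/mm
d = (8D³N_a·k / G)^(1/4) = (8·54.0³·18·49.699 / (79.8×10³))^0.25
  = (14122)^0.25 = 10.9011 mm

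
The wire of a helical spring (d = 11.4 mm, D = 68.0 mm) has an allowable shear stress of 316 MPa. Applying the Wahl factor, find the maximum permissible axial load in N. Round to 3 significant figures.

2160 N

C = D/d = 68.0/11.4 = 5.9649
K_W = (4C−1)/(4C−4) + 0.615/C = 22.860/19.860 + 0.1031 = 1.2542
τ_max = K·8FD/(πd³) → F_max = τ_allow·πd³/(8DK)
F_max = 316·π·11.4³/(8·68.0·1.2542) = 1.4708e+06/682.26 = 2155.8 N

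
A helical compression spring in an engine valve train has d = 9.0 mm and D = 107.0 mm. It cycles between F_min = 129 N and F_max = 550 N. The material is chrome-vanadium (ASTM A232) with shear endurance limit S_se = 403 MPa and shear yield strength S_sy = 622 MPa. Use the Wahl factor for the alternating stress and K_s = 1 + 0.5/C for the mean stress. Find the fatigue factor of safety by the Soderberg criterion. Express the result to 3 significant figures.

2.32

C = D/d = 107.0/9.0 = 11.8889; K_W = (4C−1)/(4C−4)+0.615/C = 1.1206; K_s = 1+0.5/C = 1.0421
F_a = (F_max−F_min)/2 = 210.5 N; F_m = (F_max+F_min)/2 = 339.5 N
τ_a = K_W·8F_aD/(πd³) = 1.1206 × 78.677 = 88.166 MPa
τ_m = K_s·8F_mD/(πd³) = 1.0421 × 126.89 = 132.23 MPa
Soderberg: 1/n_f = τ_a/S_se + τ_m/S_sy = 88.166/403 + 132.23/622 = 0.21877 + 0.21259 = 0.43136
n_f = 1/0.43136 = 2.318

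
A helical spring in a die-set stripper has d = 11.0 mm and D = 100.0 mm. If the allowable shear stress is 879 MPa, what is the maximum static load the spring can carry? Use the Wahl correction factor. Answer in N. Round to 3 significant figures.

C = D/d = 100.0/11.0 = 9.0909
K_W = (4C−1)/(4C−4) + 0.615/C = 35.364/32.364 + 0.0676 = 1.1603
τ_max = K·8FD/(πd³) → F_max = τ_allow·πd³/(8DK)
F_max = 879·π·11.0³/(8·100.0·1.1603) = 3.6755e+06/928.28 = 3959.5 N

3960 N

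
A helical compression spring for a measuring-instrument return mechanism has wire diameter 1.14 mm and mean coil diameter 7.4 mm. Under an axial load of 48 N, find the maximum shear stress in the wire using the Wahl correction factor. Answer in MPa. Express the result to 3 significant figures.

Spring index C = D/d = 7.4/1.14 = 6.4912
K_W = (4C−1)/(4C−4) + 0.615/C = 24.965/21.965 + 0.0947 = 1.2313
τ₀ = 8FD/(πd³) = 8·48·7.4/(π·1.14³) = 2841.6/4.6544 = 610.52 MPa
τ_max = K·τ₀ = 1.2313 × 610.52 = 751.75 MPa

752 MPa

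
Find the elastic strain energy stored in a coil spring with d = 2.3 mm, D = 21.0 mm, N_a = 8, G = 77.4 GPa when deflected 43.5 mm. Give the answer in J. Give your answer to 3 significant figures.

3.46 J

k = Gd⁴/(8D³N_a) = (77.4×10³)(2.3⁴)/(8·21.0³·8) = 3.6544 N/mm
U = ½kδ² = 0.5 × 3.6544 × 43.5² = 3457.5 N·mm = 3.4575 J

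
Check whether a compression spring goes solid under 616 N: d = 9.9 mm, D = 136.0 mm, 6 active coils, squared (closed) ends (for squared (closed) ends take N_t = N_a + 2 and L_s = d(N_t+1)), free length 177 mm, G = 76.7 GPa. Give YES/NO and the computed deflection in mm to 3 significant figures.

k = Gd⁴/(8D³N_a) = (76.7×10³)(9.9⁴)/(8·136.0³·6) = 6.1021 N/mm
N_t = 8; L_s = 9.9·9 = 89.1 mm; δ_solid = L₀ − L_s = 177 − 89.1 = 87.9 mm
δ = F/k = 616/6.1021 = 100.95 mm
δ ≥ δ_solid → spring goes solid

YES, δ = 101 mm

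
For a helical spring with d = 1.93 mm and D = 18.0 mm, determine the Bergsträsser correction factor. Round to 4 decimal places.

C = D/d = 18.0/1.93 = 9.3264
K_B = (4C+2)/(4C−3) = 39.306/34.306 = 1.1457

1.1457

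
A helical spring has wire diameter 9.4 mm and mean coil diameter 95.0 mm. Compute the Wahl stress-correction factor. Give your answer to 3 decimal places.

1.143

C = D/d = 95.0/9.4 = 10.1064
K_W = (4C−1)/(4C−4) + 0.615/C = 39.426/36.426 + 0.0609 = 1.1432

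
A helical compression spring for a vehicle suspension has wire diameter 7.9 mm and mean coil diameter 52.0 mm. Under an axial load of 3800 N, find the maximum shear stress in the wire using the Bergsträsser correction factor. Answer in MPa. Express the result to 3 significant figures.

Spring index C = D/d = 52.0/7.9 = 6.5823
K_B = (4C+2)/(4C−3) = 28.329/23.329 = 1.2143
τ₀ = 8FD/(πd³) = 8·3800·52.0/(π·7.9³) = 1.5808e+06/1548.9 = 1020.6 MPa
τ_max = K·τ₀ = 1.2143 × 1020.6 = 1239.3 MPa

1240 MPa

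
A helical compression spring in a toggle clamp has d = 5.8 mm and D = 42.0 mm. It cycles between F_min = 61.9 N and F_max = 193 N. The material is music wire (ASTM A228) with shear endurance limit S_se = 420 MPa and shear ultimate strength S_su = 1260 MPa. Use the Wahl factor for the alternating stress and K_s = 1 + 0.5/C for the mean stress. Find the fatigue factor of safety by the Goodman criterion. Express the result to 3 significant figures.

C = D/d = 42.0/5.8 = 7.2414; K_W = (4C−1)/(4C−4)+0.615/C = 1.2051; K_s = 1+0.5/C = 1.0690
F_a = (F_max−F_min)/2 = 65.55 N; F_m = (F_max+F_min)/2 = 127.45 N
τ_a = K_W·8F_aD/(πd³) = 1.2051 × 35.932 = 43.301 MPa
τ_m = K_s·8F_mD/(πd³) = 1.0690 × 69.863 = 74.687 MPa
Goodman: 1/n_f = τ_a/S_se + τ_m/S_su = 43.301/420 + 74.687/1260 = 0.10310 + 0.05928 = 0.16237
n_f = 1/0.16237 = 6.159

6.16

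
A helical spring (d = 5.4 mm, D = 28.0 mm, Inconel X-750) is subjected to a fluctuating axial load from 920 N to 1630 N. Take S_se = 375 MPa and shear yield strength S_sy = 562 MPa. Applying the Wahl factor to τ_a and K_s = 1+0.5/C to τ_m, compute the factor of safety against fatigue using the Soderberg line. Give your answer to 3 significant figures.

C = D/d = 28.0/5.4 = 5.1852; K_W = (4C−1)/(4C−4)+0.615/C = 1.2978; K_s = 1+0.5/C = 1.0964
F_a = (F_max−F_min)/2 = 355 N; F_m = (F_max+F_min)/2 = 1275 N
τ_a = K_W·8F_aD/(πd³) = 1.2978 × 160.75 = 208.62 MPa
τ_m = K_s·8F_mD/(πd³) = 1.0964 × 577.33 = 633.01 MPa
Soderberg: 1/n_f = τ_a/S_se + τ_m/S_sy = 208.62/375 + 633.01/562 = 0.55632 + 1.12634 = 1.6827
n_f = 1/1.6827 = 0.5943

0.594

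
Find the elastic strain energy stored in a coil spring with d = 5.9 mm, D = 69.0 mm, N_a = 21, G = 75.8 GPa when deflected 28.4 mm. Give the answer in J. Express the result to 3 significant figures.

0.671 J

k = Gd⁴/(8D³N_a) = (75.8×10³)(5.9⁴)/(8·69.0³·21) = 1.6643 N/mm
U = ½kδ² = 0.5 × 1.6643 × 28.4² = 671.16 N·mm = 0.67116 J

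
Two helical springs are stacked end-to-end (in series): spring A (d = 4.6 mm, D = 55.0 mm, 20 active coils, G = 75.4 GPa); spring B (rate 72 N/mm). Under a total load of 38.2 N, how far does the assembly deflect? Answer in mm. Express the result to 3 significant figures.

k_A = Gd⁴/(8D³N_a) = (75.4×10³)(4.6⁴)/(8·55.0³·20) = 1.2682 N/mm
Series: 1/k_eq = 1/1.2682 + 1/72 = 0.8024; k_eq = 1.2463 N/mm
δ = F/k_eq = 38.2/1.2463 = 30.652 mm

30.7 mm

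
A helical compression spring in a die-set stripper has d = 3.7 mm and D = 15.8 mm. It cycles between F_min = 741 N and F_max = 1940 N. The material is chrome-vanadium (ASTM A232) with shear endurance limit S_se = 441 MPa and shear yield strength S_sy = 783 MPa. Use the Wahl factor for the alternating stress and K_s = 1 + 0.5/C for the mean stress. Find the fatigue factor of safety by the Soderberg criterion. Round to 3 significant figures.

C = D/d = 15.8/3.7 = 4.2703; K_W = (4C−1)/(4C−4)+0.615/C = 1.3734; K_s = 1+0.5/C = 1.1171
F_a = (F_max−F_min)/2 = 599.5 N; F_m = (F_max+F_min)/2 = 1340.5 N
τ_a = K_W·8F_aD/(πd³) = 1.3734 × 476.19 = 653.98 MPa
τ_m = K_s·8F_mD/(πd³) = 1.1171 × 1064.8 = 1189.5 MPa
Soderberg: 1/n_f = τ_a/S_se + τ_m/S_sy = 653.98/441 + 1189.5/783 = 1.48295 + 1.51909 = 3.002
n_f = 1/3.002 = 0.3331

0.333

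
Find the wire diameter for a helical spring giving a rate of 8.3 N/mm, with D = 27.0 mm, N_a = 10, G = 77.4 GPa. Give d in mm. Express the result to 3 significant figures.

3.60 mm

d = (8D³N_a·k / G)^(1/4) = (8·27.0³·10·8.3 / (77.4×10³))^0.25
  = (168.86)^0.25 = 3.6048 mm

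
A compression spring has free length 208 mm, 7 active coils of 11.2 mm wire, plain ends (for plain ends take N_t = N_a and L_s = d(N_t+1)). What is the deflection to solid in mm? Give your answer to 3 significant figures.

118 mm

N_t = 7; L_s = 11.2·8 = 89.6 mm
δ_solid = L₀ − L_s = 208 − 89.6 = 118.4 mm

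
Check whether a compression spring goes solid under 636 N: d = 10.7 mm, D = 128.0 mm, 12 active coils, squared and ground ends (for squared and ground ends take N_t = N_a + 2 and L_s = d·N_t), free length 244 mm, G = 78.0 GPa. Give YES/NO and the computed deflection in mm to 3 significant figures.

k = Gd⁴/(8D³N_a) = (78.0×10³)(10.7⁴)/(8·128.0³·12) = 5.0784 N/mm
N_t = 14; L_s = 10.7·14 = 149.8 mm; δ_solid = L₀ − L_s = 244 − 149.8 = 94.2 mm
δ = F/k = 636/5.0784 = 125.24 mm
δ ≥ δ_solid → spring goes solid

YES, δ = 125 mm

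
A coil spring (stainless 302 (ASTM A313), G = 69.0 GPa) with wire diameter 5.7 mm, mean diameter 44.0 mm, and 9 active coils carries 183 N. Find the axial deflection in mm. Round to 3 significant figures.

15.4 mm

k = Gd⁴/(8D³N_a) = (69.0×10³)(5.7⁴)/(8·44.0³·9) = 11.876 N/mm
δ = F/k = 183 / 11.876 = 15.41 mm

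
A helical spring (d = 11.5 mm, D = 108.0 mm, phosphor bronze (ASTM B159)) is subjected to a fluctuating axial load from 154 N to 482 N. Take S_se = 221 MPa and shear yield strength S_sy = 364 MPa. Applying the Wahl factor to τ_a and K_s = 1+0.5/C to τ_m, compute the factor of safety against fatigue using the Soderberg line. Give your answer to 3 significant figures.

3.11

C = D/d = 108.0/11.5 = 9.3913; K_W = (4C−1)/(4C−4)+0.615/C = 1.1549; K_s = 1+0.5/C = 1.0532
F_a = (F_max−F_min)/2 = 164 N; F_m = (F_max+F_min)/2 = 318 N
τ_a = K_W·8F_aD/(πd³) = 1.1549 × 29.656 = 34.249 MPa
τ_m = K_s·8F_mD/(πd³) = 1.0532 × 57.504 = 60.565 MPa
Soderberg: 1/n_f = τ_a/S_se + τ_m/S_sy = 34.249/221 + 60.565/364 = 0.15497 + 0.16639 = 0.32136
n_f = 1/0.32136 = 3.112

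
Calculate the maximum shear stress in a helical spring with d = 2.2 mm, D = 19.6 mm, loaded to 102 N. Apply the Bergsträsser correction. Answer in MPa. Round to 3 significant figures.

Spring index C = D/d = 19.6/2.2 = 8.9091
K_B = (4C+2)/(4C−3) = 37.636/32.636 = 1.1532
τ₀ = 8FD/(πd³) = 8·102·19.6/(π·2.2³) = 15993.6/33.452 = 478.11 MPa
τ_max = K·τ₀ = 1.1532 × 478.11 = 551.36 MPa

551 MPa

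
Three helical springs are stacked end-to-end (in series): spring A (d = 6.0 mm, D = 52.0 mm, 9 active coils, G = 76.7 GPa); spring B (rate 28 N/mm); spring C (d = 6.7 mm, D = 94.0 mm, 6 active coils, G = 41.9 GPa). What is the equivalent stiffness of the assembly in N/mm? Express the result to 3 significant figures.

k_A = Gd⁴/(8D³N_a) = (76.7×10³)(6.0⁴)/(8·52.0³·9) = 9.8188 N/mm
k_C = Gd⁴/(8D³N_a) = (41.9×10³)(6.7⁴)/(8·94.0³·6) = 2.1178 N/mm
Series: 1/k_eq = 1/9.8188 + 1/28 + 1/2.1178 = 0.60974; k_eq = 1.64 N/mm

1.64 N/mm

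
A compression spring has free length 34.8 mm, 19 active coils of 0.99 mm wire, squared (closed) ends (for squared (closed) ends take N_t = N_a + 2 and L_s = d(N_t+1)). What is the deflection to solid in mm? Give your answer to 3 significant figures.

N_t = 21; L_s = 0.99·22 = 21.78 mm
δ_solid = L₀ − L_s = 34.8 − 21.78 = 13.02 mm

13.0 mm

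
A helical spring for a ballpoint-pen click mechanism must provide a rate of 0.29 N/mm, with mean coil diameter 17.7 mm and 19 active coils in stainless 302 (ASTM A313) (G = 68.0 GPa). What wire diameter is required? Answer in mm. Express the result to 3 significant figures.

1.38 mm

d = (8D³N_a·k / G)^(1/4) = (8·17.7³·19·0.29 / (68.0×10³))^0.25
  = (3.5946)^0.25 = 1.3769 mm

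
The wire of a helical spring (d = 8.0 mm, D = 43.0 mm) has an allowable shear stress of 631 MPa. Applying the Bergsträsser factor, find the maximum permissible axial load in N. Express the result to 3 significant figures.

C = D/d = 43.0/8.0 = 5.3750
K_B = (4C+2)/(4C−3) = 23.500/18.500 = 1.2703
τ_max = K·8FD/(πd³) → F_max = τ_allow·πd³/(8DK)
F_max = 631·π·8.0³/(8·43.0·1.2703) = 1.015e+06/436.97 = 2322.7 N

2320 N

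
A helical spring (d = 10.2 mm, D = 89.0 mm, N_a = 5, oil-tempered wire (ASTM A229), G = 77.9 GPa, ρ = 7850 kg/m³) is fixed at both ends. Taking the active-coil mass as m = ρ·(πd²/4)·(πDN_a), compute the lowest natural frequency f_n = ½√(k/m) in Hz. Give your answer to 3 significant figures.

91.3 Hz

k = Gd⁴/(8D³N_a) = (77.9×10³)(10.2⁴)/(8·89.0³·5) = 29.903 N/mm = 29903 N/m
Wire length L = πDN_a = π·89.0·5 = 1398 mm
m = ρ·(πd²/4)·L = 7850 × 81.713×10⁻⁶ m² × 1.398 m = 0.89675 kg
f_n = ½√(k/m) = 0.5·√(29903/0.89675) = 0.5·√(33346) = 91.304 Hz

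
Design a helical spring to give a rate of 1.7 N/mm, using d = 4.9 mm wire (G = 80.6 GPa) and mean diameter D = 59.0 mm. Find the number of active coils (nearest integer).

N_a = Gd⁴/(8D³k) = (80.6×10³ × 4.9⁴)/(8 × 59.0³ × 1.7)
    = 4.64643e+07 / 2.79315e+06 = 16.64 → 17 coils

17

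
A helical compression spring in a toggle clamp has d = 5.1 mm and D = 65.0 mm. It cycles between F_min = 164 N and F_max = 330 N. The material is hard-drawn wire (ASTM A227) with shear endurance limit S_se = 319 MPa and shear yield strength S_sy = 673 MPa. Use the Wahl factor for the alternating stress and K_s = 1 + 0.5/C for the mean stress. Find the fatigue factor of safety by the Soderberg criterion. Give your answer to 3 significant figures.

1.19

C = D/d = 65.0/5.1 = 12.7451; K_W = (4C−1)/(4C−4)+0.615/C = 1.1121; K_s = 1+0.5/C = 1.0392
F_a = (F_max−F_min)/2 = 83 N; F_m = (F_max+F_min)/2 = 247 N
τ_a = K_W·8F_aD/(πd³) = 1.1121 × 103.57 = 115.18 MPa
τ_m = K_s·8F_mD/(πd³) = 1.0392 × 308.21 = 320.3 MPa
Soderberg: 1/n_f = τ_a/S_se + τ_m/S_sy = 115.18/319 + 320.3/673 = 0.36106 + 0.47592 = 0.83698
n_f = 1/0.83698 = 1.195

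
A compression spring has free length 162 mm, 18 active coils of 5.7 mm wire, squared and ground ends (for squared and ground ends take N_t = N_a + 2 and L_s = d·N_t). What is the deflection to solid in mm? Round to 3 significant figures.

48.0 mm

N_t = 20; L_s = 5.7·20 = 114 mm
δ_solid = L₀ − L_s = 162 − 114 = 48 mm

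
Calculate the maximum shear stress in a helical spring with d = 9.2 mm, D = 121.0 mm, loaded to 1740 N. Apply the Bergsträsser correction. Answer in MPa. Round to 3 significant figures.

758 MPa

Spring index C = D/d = 121.0/9.2 = 13.1522
K_B = (4C+2)/(4C−3) = 54.609/49.609 = 1.1008
τ₀ = 8FD/(πd³) = 8·1740·121.0/(π·9.2³) = 1.68432e+06/2446.3 = 688.51 MPa
τ_max = K·τ₀ = 1.1008 × 688.51 = 757.91 MPa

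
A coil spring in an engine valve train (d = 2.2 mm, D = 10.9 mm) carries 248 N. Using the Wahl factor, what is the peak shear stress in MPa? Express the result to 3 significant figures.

Spring index C = D/d = 10.9/2.2 = 4.9545
K_W = (4C−1)/(4C−4) + 0.615/C = 18.818/15.818 + 0.1241 = 1.3138
τ₀ = 8FD/(πd³) = 8·248·10.9/(π·2.2³) = 21625.6/33.452 = 646.47 MPa
τ_max = K·τ₀ = 1.3138 × 646.47 = 849.33 MPa

849 MPa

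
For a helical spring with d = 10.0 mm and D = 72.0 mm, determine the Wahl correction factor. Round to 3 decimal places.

1.206

C = D/d = 72.0/10.0 = 7.2000
K_W = (4C−1)/(4C−4) + 0.615/C = 27.800/24.800 + 0.0854 = 1.2064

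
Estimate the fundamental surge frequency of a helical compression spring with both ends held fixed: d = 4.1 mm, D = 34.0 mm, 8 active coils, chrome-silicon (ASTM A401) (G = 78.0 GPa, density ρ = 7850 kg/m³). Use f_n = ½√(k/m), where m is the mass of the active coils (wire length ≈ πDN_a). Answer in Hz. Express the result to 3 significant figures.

157 Hz

k = Gd⁴/(8D³N_a) = (78.0×10³)(4.1⁴)/(8·34.0³·8) = 8.7622 N/mm = 8762.2 N/m
Wire length L = πDN_a = π·34.0·8 = 854.51 mm
m = ρ·(πd²/4)·L = 7850 × 13.203×10⁻⁶ m² × 0.85451 m = 0.088562 kg
f_n = ½√(k/m) = 0.5·√(8762.2/0.088562) = 0.5·√(98939) = 157.27 Hz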